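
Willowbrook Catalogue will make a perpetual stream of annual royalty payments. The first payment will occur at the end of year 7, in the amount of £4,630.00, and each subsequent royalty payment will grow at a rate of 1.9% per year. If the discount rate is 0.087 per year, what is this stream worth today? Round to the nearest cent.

£41275.73

Value at end of year 6: C₁ / (r − g) = £4,630.00 / (0.087 − 0.019) = £68,088.2353
Discount to today: PV = £68,088.2353 / (1 + 0.087)^6 = £68,088.2353 / 1.649595 = £41,275.73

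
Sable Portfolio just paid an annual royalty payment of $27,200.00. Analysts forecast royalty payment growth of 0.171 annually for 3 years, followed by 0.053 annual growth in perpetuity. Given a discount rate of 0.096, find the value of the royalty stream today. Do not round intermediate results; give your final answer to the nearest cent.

$905682.21

D_1 = 31851.20000
D_2 = 37297.75520
D_3 = 43675.67134
Terminal value at year 3: TV = D_3×(1+g_2)/(r−g_2) = 45990.48192/0.043 = 1069546.09117
P_0 = D_1/(1+r)^1 + D_2/(1+r)^2 + D_3/(1+r)^3 + TV/(1+r)^3
    = 29061.31387 + 31049.99867 + 33174.77047 + 812396.12348 = 905682.20650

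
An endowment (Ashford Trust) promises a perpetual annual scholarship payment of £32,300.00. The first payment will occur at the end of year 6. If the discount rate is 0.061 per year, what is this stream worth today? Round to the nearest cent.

£393818.19

Value at end of year 5: C / r = £32,300.00 / 0.061 = £529,508.1967
Discount to today: PV = £529,508.1967 / (1 + 0.061)^5 = £529,508.1967 / 1.344550 = £393,818.19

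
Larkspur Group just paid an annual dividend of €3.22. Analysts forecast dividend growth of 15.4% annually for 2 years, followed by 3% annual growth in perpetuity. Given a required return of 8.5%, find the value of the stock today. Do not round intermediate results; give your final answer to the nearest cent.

D_1 = 3.71588
D_2 = 4.28813
Terminal value at year 2: TV = D_2×(1+g_2)/(r−g_2) = 4.41677/0.055 = 80.30490
P_0 = D_1/(1+r)^1 + D_2/(1+r)^2 + TV/(1+r)^2
    = 3.42477 + 3.64257 + 68.21542 = 75.28276

€75.28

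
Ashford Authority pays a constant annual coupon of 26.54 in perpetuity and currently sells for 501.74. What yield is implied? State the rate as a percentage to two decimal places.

5.29%

P = C/r ⇒ r = C/P = 26.54/501.74 = 0.052896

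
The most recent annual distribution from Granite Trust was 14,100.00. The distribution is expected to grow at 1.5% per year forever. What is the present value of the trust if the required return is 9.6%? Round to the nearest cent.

176685.19

D₁ = D₀ × (1 + g) = 14,100.00 × 1.015 = 14,311.5000
Growing perpetuity: P = D₁ / (r − g) = 14,311.5000 / (0.096 − 0.015) = 176,685.19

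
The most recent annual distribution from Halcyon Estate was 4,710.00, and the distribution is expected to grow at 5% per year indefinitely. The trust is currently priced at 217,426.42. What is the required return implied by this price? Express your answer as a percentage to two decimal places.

7.27%

D₁ = 4,710.00 × 1.05 = 4,945.5000
P = D₁/(r − g) ⇒ r = D₁/P + g = 4,945.5000/217,426.42 + 0.05 = 0.022746 + 0.05 = 0.072746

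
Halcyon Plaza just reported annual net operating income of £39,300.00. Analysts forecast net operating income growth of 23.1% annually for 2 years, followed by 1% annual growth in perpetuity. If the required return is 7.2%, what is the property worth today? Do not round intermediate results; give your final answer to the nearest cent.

£941158.25

D_1 = 48378.30000
D_2 = 59553.68730
Terminal value at year 2: TV = D_2×(1+g_2)/(r−g_2) = 60149.22417/0.062 = 970148.77698
P_0 = D_1/(1+r)^1 + D_2/(1+r)^2 + TV/(1+r)^2
    = 45129.01119 + 51822.58655 + 844206.65184 = 941158.24958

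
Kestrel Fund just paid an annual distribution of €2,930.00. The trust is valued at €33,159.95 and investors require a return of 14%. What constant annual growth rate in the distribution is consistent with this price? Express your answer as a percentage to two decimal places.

4.74%

P = D₀(1+g)/(r−g) ⇒ P(r−g) = D₀(1+g) ⇒ g(P+D₀) = P·r − D₀
g = (P·r − D₀)/(P + D₀) = (€33,159.95×0.14 − €2,930.00) / (€33,159.95 + €2,930.00) = 0.047448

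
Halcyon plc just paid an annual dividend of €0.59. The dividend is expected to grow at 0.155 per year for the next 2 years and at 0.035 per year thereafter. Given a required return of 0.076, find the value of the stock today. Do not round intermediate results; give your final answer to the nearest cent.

€18.47

D_1 = 0.68145
D_2 = 0.78707
Terminal value at year 2: TV = D_2×(1+g_2)/(r−g_2) = 0.81462/0.041 = 19.86884
P_0 = D_1/(1+r)^1 + D_2/(1+r)^2 + TV/(1+r)^2
    = 0.63332 + 0.67982 + 17.16121 = 18.47434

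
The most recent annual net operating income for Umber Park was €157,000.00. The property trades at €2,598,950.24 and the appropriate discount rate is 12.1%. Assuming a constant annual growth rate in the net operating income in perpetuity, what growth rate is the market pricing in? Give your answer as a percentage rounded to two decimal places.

P = D₀(1+g)/(r−g) ⇒ P(r−g) = D₀(1+g) ⇒ g(P+D₀) = P·r − D₀
g = (P·r − D₀)/(P + D₀) = (€2,598,950.24×0.121 − €157,000.00) / (€2,598,950.24 + €157,000.00) = 0.057139

5.71%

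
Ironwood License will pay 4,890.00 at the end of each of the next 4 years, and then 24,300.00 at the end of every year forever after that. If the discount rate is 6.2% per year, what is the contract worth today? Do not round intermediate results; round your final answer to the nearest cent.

324984.66

PV of 4-year annuity: 4,890.00 × [1 − (1+0.062)^−4] / 0.062 = 16867.05411
Perpetuity value at year 4: 24,300.00 / 0.062 = 391935.48387
PV of perpetuity: 391935.48387 / (1+0.062)^4 = 308117.60762
Total PV = 16867.05411 + 308117.60762 = 324984.66173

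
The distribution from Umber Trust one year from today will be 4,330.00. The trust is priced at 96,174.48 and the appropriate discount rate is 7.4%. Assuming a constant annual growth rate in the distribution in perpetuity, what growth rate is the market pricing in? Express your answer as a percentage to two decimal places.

P = D₁/(r−g) ⇒ g = r − D₁/P = 0.074 − 4,330.00/96,174.48 = 0.028978

2.90%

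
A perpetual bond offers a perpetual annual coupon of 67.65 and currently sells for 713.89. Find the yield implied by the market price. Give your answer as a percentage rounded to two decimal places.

9.48%

P = C/r ⇒ r = C/P = 67.65/713.89 = 0.094762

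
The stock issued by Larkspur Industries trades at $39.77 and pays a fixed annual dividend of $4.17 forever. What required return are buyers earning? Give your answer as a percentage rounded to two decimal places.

10.49%

P = C/r ⇒ r = C/P = $4.17/$39.77 = 0.104853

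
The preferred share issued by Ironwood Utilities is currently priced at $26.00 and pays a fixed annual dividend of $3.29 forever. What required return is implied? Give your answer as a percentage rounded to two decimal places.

P = C/r ⇒ r = C/P = $3.29/$26.00 = 0.126538

12.65%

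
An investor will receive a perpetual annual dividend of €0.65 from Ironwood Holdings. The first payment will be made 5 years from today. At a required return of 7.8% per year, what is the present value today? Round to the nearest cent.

€6.17

Value at end of year 4: C / r = €0.65 / 0.078 = €8.3333
Discount to today: PV = €8.3333 / (1 + 0.078)^4 = €8.3333 / 1.350439 = €6.17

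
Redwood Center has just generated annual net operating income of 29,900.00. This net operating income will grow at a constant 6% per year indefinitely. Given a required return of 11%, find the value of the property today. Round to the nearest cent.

633880.00

D₁ = D₀ × (1 + g) = 29,900.00 × 1.06 = 31,694.0000
Growing perpetuity: P = D₁ / (r − g) = 31,694.0000 / (0.11 − 0.06) = 633,880.00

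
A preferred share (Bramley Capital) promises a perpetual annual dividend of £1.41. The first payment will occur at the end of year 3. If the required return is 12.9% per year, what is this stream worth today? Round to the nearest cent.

Value at end of year 2: C / r = £1.41 / 0.129 = £10.9302
Discount to today: PV = £10.9302 / (1 + 0.129)^2 = £10.9302 / 1.274641 = £8.58

£8.58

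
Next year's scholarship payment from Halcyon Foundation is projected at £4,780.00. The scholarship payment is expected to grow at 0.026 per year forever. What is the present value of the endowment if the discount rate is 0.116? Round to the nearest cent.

£53111.11

Growing perpetuity: P = D₁ / (r − g) = £4,780.0000 / (0.116 − 0.026) = £53,111.11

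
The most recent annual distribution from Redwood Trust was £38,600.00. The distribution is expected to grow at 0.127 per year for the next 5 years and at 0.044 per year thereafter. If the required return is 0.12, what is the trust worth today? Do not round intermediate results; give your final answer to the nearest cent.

£743669.64

D_1 = 43502.20000
D_2 = 49026.97940
D_3 = 55253.40578
D_4 = 62270.58832
D_5 = 70178.95303
Terminal value at year 5: TV = D_5×(1+g_2)/(r−g_2) = 73266.82697/0.076 = 964037.19695
P_0 = D_1/(1+r)^1 + D_2/(1+r)^2 + D_3/(1+r)^3 + D_4/(1+r)^4 + D_5/(1+r)^5 + TV/(1+r)^5
    = 38841.25000 + 39084.00781 + 39328.28286 + 39574.08463 + 39821.42266 + 547020.59546 = 743669.64342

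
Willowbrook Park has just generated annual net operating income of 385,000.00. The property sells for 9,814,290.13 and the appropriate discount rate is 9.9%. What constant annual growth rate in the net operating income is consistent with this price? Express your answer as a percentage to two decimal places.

5.75%

P = D₀(1+g)/(r−g) ⇒ P(r−g) = D₀(1+g) ⇒ g(P+D₀) = P·r − D₀
g = (P·r − D₀)/(P + D₀) = (9,814,290.13×0.099 − 385,000.00) / (9,814,290.13 + 385,000.00) = 0.057515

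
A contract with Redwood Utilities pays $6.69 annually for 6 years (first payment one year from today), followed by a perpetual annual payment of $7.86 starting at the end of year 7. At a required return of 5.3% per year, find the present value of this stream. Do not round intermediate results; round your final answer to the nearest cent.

$142.42

PV of 6-year annuity: $6.69 × [1 − (1+0.053)^−6] / 0.053 = 33.63302
Perpetuity value at year 6: $7.86 / 0.053 = 148.30189
PV of perpetuity: 148.30189 / (1+0.053)^6 = 108.78686
Total PV = 33.63302 + 108.78686 = 142.41988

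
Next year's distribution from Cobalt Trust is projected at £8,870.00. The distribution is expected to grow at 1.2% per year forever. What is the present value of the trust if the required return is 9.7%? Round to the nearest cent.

£104352.94

Growing perpetuity: P = D₁ / (r − g) = £8,870.0000 / (0.097 − 0.012) = £104,352.94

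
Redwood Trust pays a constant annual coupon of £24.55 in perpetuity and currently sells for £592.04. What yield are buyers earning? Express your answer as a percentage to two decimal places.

4.15%

P = C/r ⇒ r = C/P = £24.55/£592.04 = 0.041467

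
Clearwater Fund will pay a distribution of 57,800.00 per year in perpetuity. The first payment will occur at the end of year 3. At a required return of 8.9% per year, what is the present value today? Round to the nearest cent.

547623.49

Value at end of year 2: C / r = 57,800.00 / 0.089 = 649,438.2022
Discount to today: PV = 649,438.2022 / (1 + 0.089)^2 = 649,438.2022 / 1.185921 = 547,623.49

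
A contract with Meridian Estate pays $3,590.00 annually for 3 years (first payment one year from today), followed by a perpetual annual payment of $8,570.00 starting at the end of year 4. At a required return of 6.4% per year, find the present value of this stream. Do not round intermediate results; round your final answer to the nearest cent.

PV of 3-year annuity: $3,590.00 × [1 − (1+0.064)^−3] / 0.064 = 9525.53507
Perpetuity value at year 3: $8,570.00 / 0.064 = 133906.25000
PV of perpetuity: 133906.25000 / (1+0.064)^3 = 111167.02004
Total PV = 9525.53507 + 111167.02004 = 120692.55511

$120692.56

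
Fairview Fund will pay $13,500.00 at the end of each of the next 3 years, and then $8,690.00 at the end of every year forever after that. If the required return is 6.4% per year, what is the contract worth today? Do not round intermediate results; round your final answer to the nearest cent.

PV of 3-year annuity: $13,500.00 × [1 − (1+0.064)^−3] / 0.064 = 35820.25723
Perpetuity value at year 3: $8,690.00 / 0.064 = 135781.25000
PV of perpetuity: 135781.25000 / (1+0.064)^3 = 112723.61776
Total PV = 35820.25723 + 112723.61776 = 148543.87498

$148543.87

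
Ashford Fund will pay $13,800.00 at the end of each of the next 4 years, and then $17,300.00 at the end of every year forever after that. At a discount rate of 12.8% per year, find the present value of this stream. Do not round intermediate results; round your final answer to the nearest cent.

PV of 4-year annuity: $13,800.00 × [1 − (1+0.128)^−4] / 0.128 = 41218.86550
Perpetuity value at year 4: $17,300.00 / 0.128 = 135156.25000
PV of perpetuity: 135156.25000 / (1+0.128)^4 = 83483.32441
Total PV = 41218.86550 + 83483.32441 = 124702.18991

$124702.19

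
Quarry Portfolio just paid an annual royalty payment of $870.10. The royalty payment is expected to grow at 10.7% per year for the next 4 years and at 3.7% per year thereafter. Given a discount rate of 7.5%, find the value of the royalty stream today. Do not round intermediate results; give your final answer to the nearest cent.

$30447.83

D_1 = 963.20070
D_2 = 1066.26317
D_3 = 1180.35333
D_4 = 1306.65114
Terminal value at year 4: TV = D_4×(1+g_2)/(r−g_2) = 1354.99723/0.038 = 35657.82194
P_0 = D_1/(1+r)^1 + D_2/(1+r)^2 + D_3/(1+r)^3 + D_4/(1+r)^4 + TV/(1+r)^4
    = 896.00065 + 922.67230 + 950.13789 + 978.42107 + 26700.59596 = 30447.82787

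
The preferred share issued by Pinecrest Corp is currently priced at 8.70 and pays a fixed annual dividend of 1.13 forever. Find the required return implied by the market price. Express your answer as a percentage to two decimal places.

P = C/r ⇒ r = C/P = 1.13/8.70 = 0.129885

12.99%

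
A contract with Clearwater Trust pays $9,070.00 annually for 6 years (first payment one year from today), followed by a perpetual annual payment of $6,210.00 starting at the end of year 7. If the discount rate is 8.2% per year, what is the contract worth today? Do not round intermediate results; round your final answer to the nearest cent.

PV of 6-year annuity: $9,070.00 × [1 − (1+0.082)^−6] / 0.082 = 41676.32906
Perpetuity value at year 6: $6,210.00 / 0.082 = 75731.70732
PV of perpetuity: 75731.70732 / (1+0.082)^6 = 47196.97706
Total PV = 41676.32906 + 47196.97706 = 88873.30612

$88873.31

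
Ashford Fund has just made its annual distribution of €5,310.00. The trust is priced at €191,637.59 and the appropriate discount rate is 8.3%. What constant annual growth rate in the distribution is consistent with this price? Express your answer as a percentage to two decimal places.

5.38%

P = D₀(1+g)/(r−g) ⇒ P(r−g) = D₀(1+g) ⇒ g(P+D₀) = P·r − D₀
g = (P·r − D₀)/(P + D₀) = (€191,637.59×0.083 − €5,310.00) / (€191,637.59 + €5,310.00) = 0.053801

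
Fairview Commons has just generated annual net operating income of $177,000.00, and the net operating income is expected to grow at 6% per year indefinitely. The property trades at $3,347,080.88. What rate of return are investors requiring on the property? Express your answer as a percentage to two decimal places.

D₁ = $177,000.00 × 1.06 = $187,620.0000
P = D₁/(r − g) ⇒ r = D₁/P + g = $187,620.0000/$3,347,080.88 + 0.06 = 0.056055 + 0.06 = 0.116055

11.61%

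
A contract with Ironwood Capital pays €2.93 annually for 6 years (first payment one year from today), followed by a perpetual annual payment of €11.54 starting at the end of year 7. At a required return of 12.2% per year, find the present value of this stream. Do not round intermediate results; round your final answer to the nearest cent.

PV of 6-year annuity: €2.93 × [1 − (1+0.122)^−6] / 0.122 = 11.97850
Perpetuity value at year 6: €11.54 / 0.122 = 94.59016
PV of perpetuity: 94.59016 / (1+0.122)^6 = 47.41206
Total PV = 11.97850 + 47.41206 = 59.39056

€59.39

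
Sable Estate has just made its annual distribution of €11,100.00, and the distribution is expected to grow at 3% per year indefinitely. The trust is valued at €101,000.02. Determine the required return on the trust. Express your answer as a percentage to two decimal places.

D₁ = €11,100.00 × 1.03 = €11,433.0000
P = D₁/(r − g) ⇒ r = D₁/P + g = €11,433.0000/€101,000.02 + 0.03 = 0.113198 + 0.03 = 0.143198

14.32%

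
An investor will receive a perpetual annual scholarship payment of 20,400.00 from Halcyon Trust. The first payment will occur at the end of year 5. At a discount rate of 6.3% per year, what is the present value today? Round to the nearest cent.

Value at end of year 4: C / r = 20,400.00 / 0.063 = 323,809.5238
Discount to today: PV = 323,809.5238 / (1 + 0.063)^4 = 323,809.5238 / 1.276830 = 253,604.27

253604.27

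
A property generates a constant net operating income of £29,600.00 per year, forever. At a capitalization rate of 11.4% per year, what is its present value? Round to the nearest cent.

Level perpetuity: PV = C / r = £29,600.00 / 0.114 = £259,649.12

£259649.12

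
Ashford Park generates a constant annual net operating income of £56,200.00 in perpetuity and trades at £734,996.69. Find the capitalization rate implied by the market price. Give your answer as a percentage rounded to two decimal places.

7.65%

P = C/r ⇒ r = C/P = £56,200.00/£734,996.69 = 0.076463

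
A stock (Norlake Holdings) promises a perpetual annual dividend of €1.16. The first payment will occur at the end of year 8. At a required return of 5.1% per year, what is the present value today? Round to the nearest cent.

Value at end of year 7: C / r = €1.16 / 0.051 = €22.7451
Discount to today: PV = €22.7451 / (1 + 0.051)^7 = €22.7451 / 1.416508 = €16.06

€16.06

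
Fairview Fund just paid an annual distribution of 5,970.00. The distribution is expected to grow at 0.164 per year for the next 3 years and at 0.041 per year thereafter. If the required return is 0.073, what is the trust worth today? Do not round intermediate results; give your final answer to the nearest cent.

D_1 = 6949.08000
D_2 = 8088.72912
D_3 = 9415.28070
Terminal value at year 3: TV = D_3×(1+g_2)/(r−g_2) = 9801.30720/0.032 = 306290.85013
P_0 = D_1/(1+r)^1 + D_2/(1+r)^2 + D_3/(1+r)^3 + TV/(1+r)^3
    = 6476.30941 + 7025.55839 + 7621.38860 + 247933.29797 = 269056.55438

269056.55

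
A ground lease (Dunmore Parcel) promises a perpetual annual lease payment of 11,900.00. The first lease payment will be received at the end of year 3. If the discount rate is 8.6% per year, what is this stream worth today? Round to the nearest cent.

117324.54

Value at end of year 2: C / r = 11,900.00 / 0.086 = 138,372.0930
Discount to today: PV = 138,372.0930 / (1 + 0.086)^2 = 138,372.0930 / 1.179396 = 117,324.54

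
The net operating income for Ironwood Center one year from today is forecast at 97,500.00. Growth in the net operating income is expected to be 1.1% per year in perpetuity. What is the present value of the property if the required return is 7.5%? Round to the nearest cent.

Growing perpetuity: P = D₁ / (r − g) = 97,500.0000 / (0.075 − 0.011) = 1,523,437.50

1523437.50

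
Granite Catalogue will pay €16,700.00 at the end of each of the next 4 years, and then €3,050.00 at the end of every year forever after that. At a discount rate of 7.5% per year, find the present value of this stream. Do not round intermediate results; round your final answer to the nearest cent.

€86384.97

PV of 4-year annuity: €16,700.00 × [1 − (1+0.075)^−4] / 0.075 = 55933.74870
Perpetuity value at year 4: €3,050.00 / 0.075 = 40666.66667
PV of perpetuity: 40666.66667 / (1+0.075)^4 = 30451.22154
Total PV = 55933.74870 + 30451.22154 = 86384.97025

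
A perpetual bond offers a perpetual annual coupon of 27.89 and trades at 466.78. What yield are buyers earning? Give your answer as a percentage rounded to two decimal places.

P = C/r ⇒ r = C/P = 27.89/466.78 = 0.059750

5.97%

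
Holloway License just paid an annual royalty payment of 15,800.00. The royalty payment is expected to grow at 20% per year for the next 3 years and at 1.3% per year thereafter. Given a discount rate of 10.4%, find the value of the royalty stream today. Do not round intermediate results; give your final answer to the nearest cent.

282003.37

D_1 = 18960.00000
D_2 = 22752.00000
D_3 = 27302.40000
Terminal value at year 3: TV = D_3×(1+g_2)/(r−g_2) = 27657.33120/0.091 = 303926.71648
P_0 = D_1/(1+r)^1 + D_2/(1+r)^2 + D_3/(1+r)^3 + TV/(1+r)^3
    = 17173.91304 + 18667.29679 + 20290.53999 + 225871.61544 = 282003.36525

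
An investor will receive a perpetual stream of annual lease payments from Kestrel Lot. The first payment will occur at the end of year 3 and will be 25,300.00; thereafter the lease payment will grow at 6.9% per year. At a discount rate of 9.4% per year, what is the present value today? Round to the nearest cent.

Value at end of year 2: C₁ / (r − g) = 25,300.00 / (0.094 − 0.069) = 1,012,000.0000
Discount to today: PV = 1,012,000.0000 / (1 + 0.094)^2 = 1,012,000.0000 / 1.196836 = 845,562.80

845562.80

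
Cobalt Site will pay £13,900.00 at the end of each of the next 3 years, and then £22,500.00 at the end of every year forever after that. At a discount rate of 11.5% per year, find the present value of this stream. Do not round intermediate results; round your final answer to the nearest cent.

PV of 3-year annuity: £13,900.00 × [1 − (1+0.115)^−3] / 0.115 = 33674.40947
Perpetuity value at year 3: £22,500.00 / 0.115 = 195652.17391
PV of perpetuity: 195652.17391 / (1+0.115)^3 = 141143.23772
Total PV = 33674.40947 + 141143.23772 = 174817.64719

£174817.65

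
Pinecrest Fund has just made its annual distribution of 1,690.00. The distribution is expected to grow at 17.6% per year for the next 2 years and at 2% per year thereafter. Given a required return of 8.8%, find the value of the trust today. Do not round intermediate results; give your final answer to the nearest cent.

D_1 = 1987.44000
D_2 = 2337.22944
Terminal value at year 2: TV = D_2×(1+g_2)/(r−g_2) = 2383.97403/0.068 = 35058.44160
P_0 = D_1/(1+r)^1 + D_2/(1+r)^2 + TV/(1+r)^2
    = 1826.69118 + 1974.43826 + 29616.57385 = 33417.70329

33417.70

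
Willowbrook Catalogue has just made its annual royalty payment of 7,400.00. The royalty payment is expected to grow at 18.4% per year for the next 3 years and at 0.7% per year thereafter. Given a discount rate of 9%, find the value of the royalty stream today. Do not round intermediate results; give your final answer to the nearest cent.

D_1 = 8761.60000
D_2 = 10373.73440
D_3 = 12282.50153
Terminal value at year 3: TV = D_3×(1+g_2)/(r−g_2) = 12368.47904/0.083 = 149017.81976
P_0 = D_1/(1+r)^1 + D_2/(1+r)^2 + D_3/(1+r)^3 + TV/(1+r)^3
    = 8038.16514 + 8731.36470 + 9484.34477 + 115069.09866 = 141322.97327

141322.97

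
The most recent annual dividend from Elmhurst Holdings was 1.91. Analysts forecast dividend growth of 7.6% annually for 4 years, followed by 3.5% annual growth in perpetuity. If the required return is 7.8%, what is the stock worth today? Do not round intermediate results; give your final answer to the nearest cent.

D_1 = 2.05516
D_2 = 2.21135
D_3 = 2.37941
D_4 = 2.56025
Terminal value at year 4: TV = D_4×(1+g_2)/(r−g_2) = 2.64986/0.043 = 61.62463
P_0 = D_1/(1+r)^1 + D_2/(1+r)^2 + D_3/(1+r)^3 + D_4/(1+r)^4 + TV/(1+r)^4
    = 1.90646 + 1.90292 + 1.89939 + 1.89587 + 45.63303 = 53.23766

53.24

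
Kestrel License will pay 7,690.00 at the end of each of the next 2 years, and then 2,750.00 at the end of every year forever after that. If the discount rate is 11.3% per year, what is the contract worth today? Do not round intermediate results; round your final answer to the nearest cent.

32762.57

PV of 2-year annuity: 7,690.00 × [1 − (1+0.113)^−2] / 0.113 = 13117.02989
Perpetuity value at year 2: 2,750.00 / 0.113 = 24336.28319
PV of perpetuity: 24336.28319 / (1+0.113)^2 = 19645.53778
Total PV = 13117.02989 + 19645.53778 = 32762.56767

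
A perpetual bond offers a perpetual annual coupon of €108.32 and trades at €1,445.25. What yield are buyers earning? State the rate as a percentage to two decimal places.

P = C/r ⇒ r = C/P = €108.32/€1,445.25 = 0.074949

7.49%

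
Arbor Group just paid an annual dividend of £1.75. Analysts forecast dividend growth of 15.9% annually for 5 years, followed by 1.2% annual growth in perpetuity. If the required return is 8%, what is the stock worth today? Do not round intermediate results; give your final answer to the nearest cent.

£47.94

D_1 = 2.02825
D_2 = 2.35074
D_3 = 2.72451
D_4 = 3.15771
D_5 = 3.65978
Terminal value at year 5: TV = D_5×(1+g_2)/(r−g_2) = 3.70370/0.068 = 54.46617
P_0 = D_1/(1+r)^1 + D_2/(1+r)^2 + D_3/(1+r)^3 + D_4/(1+r)^4 + D_5/(1+r)^5 + TV/(1+r)^5
    = 1.87801 + 2.01538 + 2.16280 + 2.32101 + 2.49079 + 37.06876 = 47.93675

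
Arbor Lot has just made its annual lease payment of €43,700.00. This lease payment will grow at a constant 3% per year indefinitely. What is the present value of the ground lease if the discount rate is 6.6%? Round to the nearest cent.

€1250305.56

D₁ = D₀ × (1 + g) = €43,700.00 × 1.03 = €45,011.0000
Growing perpetuity: P = D₁ / (r − g) = €45,011.0000 / (0.066 − 0.03) = €1,250,305.56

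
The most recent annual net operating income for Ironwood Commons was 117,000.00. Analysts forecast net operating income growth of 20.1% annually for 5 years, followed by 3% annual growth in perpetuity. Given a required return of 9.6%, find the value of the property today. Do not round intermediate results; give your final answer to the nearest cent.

3661185.13

D_1 = 140517.00000
D_2 = 168760.91700
D_3 = 202681.86132
D_4 = 243420.91544
D_5 = 292348.51945
Terminal value at year 5: TV = D_5×(1+g_2)/(r−g_2) = 301118.97503/0.066 = 4562408.71256
P_0 = D_1/(1+r)^1 + D_2/(1+r)^2 + D_3/(1+r)^3 + D_4/(1+r)^4 + D_5/(1+r)^5 + TV/(1+r)^5
    = 128208.94161 + 140491.73254 + 153951.25072 + 168700.23003 + 184862.20462 + 2884970.76908 = 3661185.12859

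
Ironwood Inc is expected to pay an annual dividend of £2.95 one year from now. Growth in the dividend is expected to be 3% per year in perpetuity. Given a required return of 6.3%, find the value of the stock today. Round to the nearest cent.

£89.39

Growing perpetuity: P = D₁ / (r − g) = £2.9500 / (0.063 − 0.03) = £89.39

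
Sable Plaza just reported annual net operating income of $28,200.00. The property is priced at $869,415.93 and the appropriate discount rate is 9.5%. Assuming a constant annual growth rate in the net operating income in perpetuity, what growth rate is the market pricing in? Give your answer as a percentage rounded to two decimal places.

P = D₀(1+g)/(r−g) ⇒ P(r−g) = D₀(1+g) ⇒ g(P+D₀) = P·r − D₀
g = (P·r − D₀)/(P + D₀) = ($869,415.93×0.095 − $28,200.00) / ($869,415.93 + $28,200.00) = 0.060599

6.06%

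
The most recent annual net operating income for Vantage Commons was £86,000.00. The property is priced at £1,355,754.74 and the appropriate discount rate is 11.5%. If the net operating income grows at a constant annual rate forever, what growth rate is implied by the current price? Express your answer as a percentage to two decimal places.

P = D₀(1+g)/(r−g) ⇒ P(r−g) = D₀(1+g) ⇒ g(P+D₀) = P·r − D₀
g = (P·r − D₀)/(P + D₀) = (£1,355,754.74×0.115 − £86,000.00) / (£1,355,754.74 + £86,000.00) = 0.048491

4.85%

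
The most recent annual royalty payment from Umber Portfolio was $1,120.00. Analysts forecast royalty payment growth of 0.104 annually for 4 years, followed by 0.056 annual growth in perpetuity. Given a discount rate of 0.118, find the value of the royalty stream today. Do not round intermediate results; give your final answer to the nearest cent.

D_1 = 1236.48000
D_2 = 1365.07392
D_3 = 1507.04161
D_4 = 1663.77393
Terminal value at year 4: TV = D_4×(1+g_2)/(r−g_2) = 1756.94528/0.062 = 28337.82702
P_0 = D_1/(1+r)^1 + D_2/(1+r)^2 + D_3/(1+r)^3 + D_4/(1+r)^4 + TV/(1+r)^4
    = 1105.97496 + 1092.12554 + 1078.44955 + 1064.94481 + 18138.41486 = 22479.90971

$22479.91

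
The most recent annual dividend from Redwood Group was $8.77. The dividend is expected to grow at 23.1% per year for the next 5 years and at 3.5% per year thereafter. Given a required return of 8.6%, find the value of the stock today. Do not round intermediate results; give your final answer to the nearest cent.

D_1 = 10.79587
D_2 = 13.28972
D_3 = 16.35964
D_4 = 20.13872
D_5 = 24.79076
Terminal value at year 5: TV = D_5×(1+g_2)/(r−g_2) = 25.65844/0.051 = 503.10662
P_0 = D_1/(1+r)^1 + D_2/(1+r)^2 + D_3/(1+r)^3 + D_4/(1+r)^4 + D_5/(1+r)^5 + TV/(1+r)^5
    = 9.94095 + 11.26824 + 12.77275 + 14.47813 + 16.41121 + 333.05113 = 397.92240

$397.92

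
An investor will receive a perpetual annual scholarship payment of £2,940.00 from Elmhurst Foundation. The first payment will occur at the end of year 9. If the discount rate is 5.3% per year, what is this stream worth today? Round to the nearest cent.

£36698.18

Value at end of year 8: C / r = £2,940.00 / 0.053 = £55,471.6981
Discount to today: PV = £55,471.6981 / (1 + 0.053)^8 = £55,471.6981 / 1.511565 = £36,698.18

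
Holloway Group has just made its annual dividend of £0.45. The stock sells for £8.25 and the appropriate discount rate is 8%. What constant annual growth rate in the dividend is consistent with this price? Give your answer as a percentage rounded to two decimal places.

P = D₀(1+g)/(r−g) ⇒ P(r−g) = D₀(1+g) ⇒ g(P+D₀) = P·r − D₀
g = (P·r − D₀)/(P + D₀) = (£8.25×0.08 − £0.45) / (£8.25 + £0.45) = 0.024138

2.41%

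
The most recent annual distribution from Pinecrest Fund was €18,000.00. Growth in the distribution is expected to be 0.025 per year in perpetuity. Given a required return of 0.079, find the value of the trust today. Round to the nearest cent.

€341666.67

D₁ = D₀ × (1 + g) = €18,000.00 × 1.025 = €18,450.0000
Growing perpetuity: P = D₁ / (r − g) = €18,450.0000 / (0.079 − 0.025) = €341,666.67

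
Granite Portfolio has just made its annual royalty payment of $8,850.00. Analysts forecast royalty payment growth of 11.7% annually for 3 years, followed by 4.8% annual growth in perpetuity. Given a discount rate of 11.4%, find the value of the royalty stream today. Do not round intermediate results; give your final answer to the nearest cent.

D_1 = 9885.45000
D_2 = 11042.04765
D_3 = 12333.96723
Terminal value at year 3: TV = D_3×(1+g_2)/(r−g_2) = 12925.99765/0.066 = 195848.44927
P_0 = D_1/(1+r)^1 + D_2/(1+r)^2 + D_3/(1+r)^3 + TV/(1+r)^3
    = 8873.83303 + 8897.73025 + 8921.69182 + 141665.65196 = 168358.90707

$168358.91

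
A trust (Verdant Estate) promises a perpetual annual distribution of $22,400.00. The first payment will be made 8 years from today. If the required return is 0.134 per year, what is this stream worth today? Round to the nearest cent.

Value at end of year 7: C / r = $22,400.00 / 0.134 = $167,164.1791
Discount to today: PV = $167,164.1791 / (1 + 0.134)^7 = $167,164.1791 / 2.411523 = $69,318.93

$69318.93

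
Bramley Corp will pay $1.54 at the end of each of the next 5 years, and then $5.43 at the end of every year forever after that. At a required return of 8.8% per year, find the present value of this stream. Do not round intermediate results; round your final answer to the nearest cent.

PV of 5-year annuity: $1.54 × [1 − (1+0.088)^−5] / 0.088 = 6.02128
Perpetuity value at year 5: $5.43 / 0.088 = 61.70455
PV of perpetuity: 61.70455 / (1+0.088)^5 = 40.47368
Total PV = 6.02128 + 40.47368 = 46.49496

$46.49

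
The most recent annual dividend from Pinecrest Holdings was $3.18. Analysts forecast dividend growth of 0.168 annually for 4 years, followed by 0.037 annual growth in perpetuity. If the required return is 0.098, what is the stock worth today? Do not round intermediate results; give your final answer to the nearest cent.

D_1 = 3.71424
D_2 = 4.33823
D_3 = 5.06706
D_4 = 5.91832
Terminal value at year 4: TV = D_4×(1+g_2)/(r−g_2) = 6.13730/0.061 = 100.61145
P_0 = D_1/(1+r)^1 + D_2/(1+r)^2 + D_3/(1+r)^3 + D_4/(1+r)^4 + TV/(1+r)^4
    = 3.38273 + 3.59839 + 3.82779 + 4.07183 + 69.22103 = 84.10177

$84.10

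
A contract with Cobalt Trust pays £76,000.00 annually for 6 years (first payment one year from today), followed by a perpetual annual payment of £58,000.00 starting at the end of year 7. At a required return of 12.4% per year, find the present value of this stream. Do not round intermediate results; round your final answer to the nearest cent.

PV of 6-year annuity: £76,000.00 × [1 − (1+0.124)^−6] / 0.124 = 308958.90031
Perpetuity value at year 6: £58,000.00 / 0.124 = 467741.93548
PV of perpetuity: 467741.93548 / (1+0.124)^6 = 231957.51157
Total PV = 308958.90031 + 231957.51157 = 540916.41187

£540916.41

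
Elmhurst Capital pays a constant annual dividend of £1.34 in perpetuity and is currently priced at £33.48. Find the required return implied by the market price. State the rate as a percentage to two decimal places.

4.00%

P = C/r ⇒ r = C/P = £1.34/£33.48 = 0.040024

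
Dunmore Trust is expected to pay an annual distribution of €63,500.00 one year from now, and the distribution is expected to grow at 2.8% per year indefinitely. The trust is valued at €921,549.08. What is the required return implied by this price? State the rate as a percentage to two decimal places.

P = D₁/(r − g) ⇒ r = D₁/P + g = €63,500.0000/€921,549.08 + 0.028 = 0.068906 + 0.028 = 0.096906

9.69%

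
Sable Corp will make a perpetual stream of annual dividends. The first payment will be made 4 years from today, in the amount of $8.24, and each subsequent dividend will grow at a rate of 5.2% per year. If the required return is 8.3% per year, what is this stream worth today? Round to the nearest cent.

$209.26

Value at end of year 3: C₁ / (r − g) = $8.24 / (0.083 − 0.052) = $265.8065
Discount to today: PV = $265.8065 / (1 + 0.083)^3 = $265.8065 / 1.270239 = $209.26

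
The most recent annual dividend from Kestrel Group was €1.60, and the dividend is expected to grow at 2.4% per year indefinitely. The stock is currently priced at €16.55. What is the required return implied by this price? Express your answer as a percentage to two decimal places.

12.30%

D₁ = €1.60 × 1.024 = €1.6384
P = D₁/(r − g) ⇒ r = D₁/P + g = €1.6384/€16.55 + 0.024 = 0.098997 + 0.024 = 0.122997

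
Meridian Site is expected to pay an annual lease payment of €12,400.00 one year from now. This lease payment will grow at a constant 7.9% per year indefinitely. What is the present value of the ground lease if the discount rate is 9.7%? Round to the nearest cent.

Growing perpetuity: P = D₁ / (r − g) = €12,400.0000 / (0.097 − 0.079) = €688,888.89

€688888.89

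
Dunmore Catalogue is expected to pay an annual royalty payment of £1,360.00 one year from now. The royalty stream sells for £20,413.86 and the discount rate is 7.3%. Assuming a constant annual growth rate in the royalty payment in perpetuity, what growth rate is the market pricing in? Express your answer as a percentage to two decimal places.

P = D₁/(r−g) ⇒ g = r − D₁/P = 0.073 − £1,360.00/£20,413.86 = 0.006379

0.64%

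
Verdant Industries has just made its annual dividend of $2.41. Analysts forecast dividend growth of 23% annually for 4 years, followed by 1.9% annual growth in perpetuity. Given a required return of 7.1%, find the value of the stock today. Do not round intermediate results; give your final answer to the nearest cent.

$95.95

D_1 = 2.96430
D_2 = 3.64609
D_3 = 4.48469
D_4 = 5.51617
Terminal value at year 4: TV = D_4×(1+g_2)/(r−g_2) = 5.62098/0.052 = 108.09568
P_0 = D_1/(1+r)^1 + D_2/(1+r)^2 + D_3/(1+r)^3 + D_4/(1+r)^4 + TV/(1+r)^4
    = 2.76779 + 3.17869 + 3.65060 + 4.19256 + 82.15811 = 95.94775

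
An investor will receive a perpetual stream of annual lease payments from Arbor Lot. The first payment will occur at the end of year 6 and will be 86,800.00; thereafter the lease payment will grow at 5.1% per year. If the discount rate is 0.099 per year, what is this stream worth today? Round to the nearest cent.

1127950.46

Value at end of year 5: C₁ / (r − g) = 86,800.00 / (0.099 − 0.051) = 1,808,333.3333
Discount to today: PV = 1,808,333.3333 / (1 + 0.099)^5 = 1,808,333.3333 / 1.603203 = 1,127,950.46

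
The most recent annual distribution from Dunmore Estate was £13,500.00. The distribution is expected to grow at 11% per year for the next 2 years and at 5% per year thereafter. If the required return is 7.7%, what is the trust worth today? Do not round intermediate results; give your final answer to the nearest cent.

D_1 = 14985.00000
D_2 = 16633.35000
Terminal value at year 2: TV = D_2×(1+g_2)/(r−g_2) = 17465.01750/0.027 = 646852.50000
P_0 = D_1/(1+r)^1 + D_2/(1+r)^2 + TV/(1+r)^2
    = 13913.64903 + 14339.97253 + 557665.59850 = 585919.22006

£585919.22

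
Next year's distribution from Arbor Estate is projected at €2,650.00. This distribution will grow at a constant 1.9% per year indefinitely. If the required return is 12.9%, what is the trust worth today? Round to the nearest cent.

€24090.91

Growing perpetuity: P = D₁ / (r − g) = €2,650.0000 / (0.129 − 0.019) = €24,090.91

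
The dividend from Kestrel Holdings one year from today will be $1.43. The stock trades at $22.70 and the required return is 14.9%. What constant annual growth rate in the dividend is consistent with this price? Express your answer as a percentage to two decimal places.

P = D₁/(r−g) ⇒ g = r − D₁/P = 0.149 − $1.43/$22.70 = 0.086004

8.60%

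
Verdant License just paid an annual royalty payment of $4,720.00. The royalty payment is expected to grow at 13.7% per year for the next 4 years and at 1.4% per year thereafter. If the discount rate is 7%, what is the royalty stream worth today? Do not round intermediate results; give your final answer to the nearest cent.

$130994.37

D_1 = 5366.64000
D_2 = 6101.86968
D_3 = 6937.82583
D_4 = 7888.30796
Terminal value at year 4: TV = D_4×(1+g_2)/(r−g_2) = 7998.74428/0.056 = 142834.71921
P_0 = D_1/(1+r)^1 + D_2/(1+r)^2 + D_3/(1+r)^3 + D_4/(1+r)^4 + TV/(1+r)^4
    = 5015.55140 + 5329.60929 + 5663.33249 + 6017.95238 + 108967.92340 = 130994.36897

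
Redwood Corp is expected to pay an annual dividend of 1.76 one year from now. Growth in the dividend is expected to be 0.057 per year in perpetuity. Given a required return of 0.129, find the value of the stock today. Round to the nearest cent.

Growing perpetuity: P = D₁ / (r − g) = 1.7600 / (0.129 − 0.057) = 24.44

24.44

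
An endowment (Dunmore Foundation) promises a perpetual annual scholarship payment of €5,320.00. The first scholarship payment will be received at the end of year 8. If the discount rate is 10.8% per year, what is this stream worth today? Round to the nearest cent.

€24027.55

Value at end of year 7: C / r = €5,320.00 / 0.108 = €49,259.2593
Discount to today: PV = €49,259.2593 / (1 + 0.108)^7 = €49,259.2593 / 2.050115 = €24,027.55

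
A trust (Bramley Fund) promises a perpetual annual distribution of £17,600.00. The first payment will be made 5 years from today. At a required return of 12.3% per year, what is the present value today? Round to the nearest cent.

£89968.10

Value at end of year 4: C / r = £17,600.00 / 0.123 = £143,089.4309
Discount to today: PV = £143,089.4309 / (1 + 0.123)^4 = £143,089.4309 / 1.590446 = £89,968.10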